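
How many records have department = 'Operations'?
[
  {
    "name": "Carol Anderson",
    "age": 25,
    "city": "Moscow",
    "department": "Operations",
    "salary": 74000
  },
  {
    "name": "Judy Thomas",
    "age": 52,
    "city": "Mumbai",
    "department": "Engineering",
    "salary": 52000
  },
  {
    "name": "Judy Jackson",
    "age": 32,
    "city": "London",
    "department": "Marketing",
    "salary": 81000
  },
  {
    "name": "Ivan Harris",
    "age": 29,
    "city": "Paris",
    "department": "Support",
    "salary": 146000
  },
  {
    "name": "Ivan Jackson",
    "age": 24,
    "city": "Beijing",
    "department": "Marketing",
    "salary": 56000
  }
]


Data: 5 records
Condition: department = 'Operations'

Checking each record:
  Carol Anderson: Operations MATCH
  Judy Thomas: Engineering
  Judy Jackson: Marketing
  Ivan Harris: Support
  Ivan Jackson: Marketing

Count: 1

1


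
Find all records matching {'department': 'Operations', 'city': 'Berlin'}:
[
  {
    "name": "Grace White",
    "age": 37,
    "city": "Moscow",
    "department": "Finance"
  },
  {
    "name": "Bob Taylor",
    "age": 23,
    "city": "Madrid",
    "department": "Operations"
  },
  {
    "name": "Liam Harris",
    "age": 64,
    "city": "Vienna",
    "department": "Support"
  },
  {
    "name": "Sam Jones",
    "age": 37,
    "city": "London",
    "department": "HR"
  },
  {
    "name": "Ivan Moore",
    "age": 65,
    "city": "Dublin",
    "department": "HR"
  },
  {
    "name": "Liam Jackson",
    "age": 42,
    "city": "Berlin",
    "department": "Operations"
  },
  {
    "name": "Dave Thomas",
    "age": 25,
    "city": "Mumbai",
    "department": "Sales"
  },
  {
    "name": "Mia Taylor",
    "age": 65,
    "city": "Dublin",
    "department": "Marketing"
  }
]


Search criteria: {'department': 'Operations', 'city': 'Berlin'}

Checking 8 records:
  Grace White: {department: Finance, city: Moscow}
  Bob Taylor: {department: Operations, city: Madrid}
  Liam Harris: {department: Support, city: Vienna}
  Sam Jones: {department: HR, city: London}
  Ivan Moore: {department: HR, city: Dublin}
  Liam Jackson: {department: Operations, city: Berlin} <-- MATCH
  Dave Thomas: {department: Sales, city: Mumbai}
  Mia Taylor: {department: Marketing, city: Dublin}

Matches: ["Liam Jackson"]

["Liam Jackson"]


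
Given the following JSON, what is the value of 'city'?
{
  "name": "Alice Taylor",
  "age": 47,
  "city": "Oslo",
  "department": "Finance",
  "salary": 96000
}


Looking up field 'city'
Value: Oslo

Oslo


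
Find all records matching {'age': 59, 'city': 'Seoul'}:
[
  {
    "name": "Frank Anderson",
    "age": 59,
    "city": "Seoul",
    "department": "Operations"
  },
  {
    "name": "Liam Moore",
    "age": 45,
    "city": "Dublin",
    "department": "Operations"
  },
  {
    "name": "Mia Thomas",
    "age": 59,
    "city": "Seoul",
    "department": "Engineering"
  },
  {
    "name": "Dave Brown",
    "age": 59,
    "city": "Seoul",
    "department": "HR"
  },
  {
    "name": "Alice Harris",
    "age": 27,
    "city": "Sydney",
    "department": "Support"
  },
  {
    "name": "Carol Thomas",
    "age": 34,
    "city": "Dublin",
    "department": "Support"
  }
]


Search criteria: {'age': 59, 'city': 'Seoul'}

Checking 6 records:
  Frank Anderson: {age: 59, city: Seoul} <-- MATCH
  Liam Moore: {age: 45, city: Dublin}
  Mia Thomas: {age: 59, city: Seoul} <-- MATCH
  Dave Brown: {age: 59, city: Seoul} <-- MATCH
  Alice Harris: {age: 27, city: Sydney}
  Carol Thomas: {age: 34, city: Dublin}

Matches: ["Frank Anderson", "Mia Thomas", "Dave Brown"]

["Frank Anderson", "Mia Thomas", "Dave Brown"]


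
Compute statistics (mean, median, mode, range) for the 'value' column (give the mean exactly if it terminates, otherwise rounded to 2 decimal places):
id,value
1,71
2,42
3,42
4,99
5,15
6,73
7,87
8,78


Data: [71, 42, 42, 99, 15, 73, 87, 78]
Count: 8
Sum: 507
Mean: 507/8 = 63.375
Sorted: [15, 42, 42, 71, 73, 78, 87, 99]
Median: 72.0
Mode: 42 (2 times)
Range: 99 - 15 = 84
Min: 15, Max: 99

mean=63.375, median=72.0, mode=42, range=84


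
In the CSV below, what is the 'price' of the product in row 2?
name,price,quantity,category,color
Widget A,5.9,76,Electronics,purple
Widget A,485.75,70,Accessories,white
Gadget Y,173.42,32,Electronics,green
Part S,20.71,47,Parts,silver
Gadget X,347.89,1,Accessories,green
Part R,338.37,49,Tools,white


Query: Row 2 ('Widget A'), column 'price'
Value: 485.75

485.75


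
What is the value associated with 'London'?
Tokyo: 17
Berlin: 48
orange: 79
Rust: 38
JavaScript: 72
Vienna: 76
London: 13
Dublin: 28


Looking up key 'London'
Value: 13

13


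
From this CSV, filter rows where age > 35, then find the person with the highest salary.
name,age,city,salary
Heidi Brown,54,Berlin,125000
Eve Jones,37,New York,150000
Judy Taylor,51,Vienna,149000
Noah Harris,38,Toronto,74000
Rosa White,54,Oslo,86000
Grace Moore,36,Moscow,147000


Filter: age > 35
Sort by: salary (descending)

Filtered records (6):
  Eve Jones, age 37, salary $150000
  Judy Taylor, age 51, salary $149000
  Grace Moore, age 36, salary $147000
  Heidi Brown, age 54, salary $125000
  Rosa White, age 54, salary $86000
  Noah Harris, age 38, salary $74000

Highest salary: Eve Jones ($150000)

Eve Jones


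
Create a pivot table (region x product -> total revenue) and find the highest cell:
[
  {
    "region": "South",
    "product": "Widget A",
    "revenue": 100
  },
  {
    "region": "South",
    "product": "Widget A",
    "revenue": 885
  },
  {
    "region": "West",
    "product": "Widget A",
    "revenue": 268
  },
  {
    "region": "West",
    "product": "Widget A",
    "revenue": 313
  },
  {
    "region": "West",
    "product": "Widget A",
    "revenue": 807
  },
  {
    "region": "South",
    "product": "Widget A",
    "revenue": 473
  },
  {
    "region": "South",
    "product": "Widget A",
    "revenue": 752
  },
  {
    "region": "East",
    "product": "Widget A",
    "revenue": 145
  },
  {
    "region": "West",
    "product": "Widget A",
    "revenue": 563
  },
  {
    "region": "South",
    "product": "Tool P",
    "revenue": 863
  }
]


Pivot: region (rows) x product (columns) -> total revenue

     Tool P        Widget A    
East             0           145  
South          863          2210  
West             0          1951  

Highest: South / Widget A = $2210

South / Widget A = $2210


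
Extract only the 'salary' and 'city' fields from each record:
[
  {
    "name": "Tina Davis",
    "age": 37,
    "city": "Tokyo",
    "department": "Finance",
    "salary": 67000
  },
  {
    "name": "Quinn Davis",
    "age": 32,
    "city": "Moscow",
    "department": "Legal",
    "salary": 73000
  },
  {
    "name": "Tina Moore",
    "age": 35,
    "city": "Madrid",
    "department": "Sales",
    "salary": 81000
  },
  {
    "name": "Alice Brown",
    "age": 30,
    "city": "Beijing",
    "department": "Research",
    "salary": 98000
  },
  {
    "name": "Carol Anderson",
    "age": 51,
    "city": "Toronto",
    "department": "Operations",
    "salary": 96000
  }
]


Original: 5 records with fields: name, age, city, department, salary
Keep: ['salary', 'city']
Drop: ['name', 'age', 'department']
Result: 5 records, 2 fields each

[
  {
    "salary": 67000,
    "city": "Tokyo"
  },
  {
    "salary": 73000,
    "city": "Moscow"
  },
  {
    "salary": 81000,
    "city": "Madrid"
  },
  {
    "salary": 98000,
    "city": "Beijing"
  },
  {
    "salary": 96000,
    "city": "Toronto"
  }
]


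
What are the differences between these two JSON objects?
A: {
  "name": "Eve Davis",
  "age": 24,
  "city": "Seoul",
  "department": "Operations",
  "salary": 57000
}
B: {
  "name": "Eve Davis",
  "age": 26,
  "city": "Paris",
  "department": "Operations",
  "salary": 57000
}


Comparing each field (in key order):
  name: same
  age: DIFFERENT
  city: DIFFERENT
  department: same
  salary: same
Differences:
  age: 24 -> 26
  city: Seoul -> Paris

2 field(s) changed

2 changes: age, city


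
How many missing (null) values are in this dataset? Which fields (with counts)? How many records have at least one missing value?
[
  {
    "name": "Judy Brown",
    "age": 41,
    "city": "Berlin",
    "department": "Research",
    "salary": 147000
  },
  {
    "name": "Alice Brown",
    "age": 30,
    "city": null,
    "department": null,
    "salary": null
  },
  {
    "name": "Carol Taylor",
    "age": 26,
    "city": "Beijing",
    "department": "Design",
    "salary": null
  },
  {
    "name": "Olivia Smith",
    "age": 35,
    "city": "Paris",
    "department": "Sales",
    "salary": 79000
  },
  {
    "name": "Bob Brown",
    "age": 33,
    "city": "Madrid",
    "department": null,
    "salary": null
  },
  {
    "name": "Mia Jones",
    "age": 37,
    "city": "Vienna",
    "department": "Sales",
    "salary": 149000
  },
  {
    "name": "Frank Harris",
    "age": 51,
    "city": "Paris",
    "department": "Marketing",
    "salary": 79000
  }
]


Checking for missing (null) values in 7 records:

  Judy Brown: complete
  Alice Brown: city, department, salary
  Carol Taylor: salary
  Olivia Smith: complete
  Bob Brown: department, salary
  Mia Jones: complete
  Frank Harris: complete

Per field:
  name: 0 missing
  age: 0 missing
  city: 1 missing
  department: 2 missing
  salary: 3 missing

Total missing values: 6
Records with any missing: 3

6 missing values (city: 1, department: 2, salary: 3); 3 incomplete records


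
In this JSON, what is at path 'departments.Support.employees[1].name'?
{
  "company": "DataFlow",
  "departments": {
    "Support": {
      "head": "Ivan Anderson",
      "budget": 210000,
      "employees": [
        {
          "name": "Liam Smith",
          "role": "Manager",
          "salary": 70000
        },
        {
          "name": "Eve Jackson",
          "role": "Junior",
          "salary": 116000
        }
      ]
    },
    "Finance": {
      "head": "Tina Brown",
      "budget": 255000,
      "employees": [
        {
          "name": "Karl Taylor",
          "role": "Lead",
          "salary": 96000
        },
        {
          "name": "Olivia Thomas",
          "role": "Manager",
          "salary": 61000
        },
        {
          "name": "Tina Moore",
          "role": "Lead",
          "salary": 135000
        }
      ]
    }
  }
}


Path: departments.Support.employees[1].name

Navigate:
  -> departments
  -> Support
  -> employees[1].name = 'Eve Jackson'

Eve Jackson


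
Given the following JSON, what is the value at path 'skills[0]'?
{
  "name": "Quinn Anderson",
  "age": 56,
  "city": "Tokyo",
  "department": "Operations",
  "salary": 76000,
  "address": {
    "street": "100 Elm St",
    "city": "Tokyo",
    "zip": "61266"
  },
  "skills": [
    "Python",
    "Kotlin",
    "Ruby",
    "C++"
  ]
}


Query: skills[0]
Path: skills -> first element
Value: Python

Python


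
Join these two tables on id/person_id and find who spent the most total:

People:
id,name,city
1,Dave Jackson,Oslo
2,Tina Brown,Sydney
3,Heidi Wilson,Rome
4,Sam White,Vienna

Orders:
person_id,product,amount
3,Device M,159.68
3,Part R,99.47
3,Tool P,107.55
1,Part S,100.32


Join on: people.id = orders.person_id

Joined rows:
  Heidi Wilson (Rome) bought Device M for $159.68
  Heidi Wilson (Rome) bought Part R for $99.47
  Heidi Wilson (Rome) bought Tool P for $107.55
  Dave Jackson (Oslo) bought Part S for $100.32

Total per person:
  Heidi Wilson: $366.70
  Dave Jackson: $100.32

Top spender: Heidi Wilson ($366.70)

Heidi Wilson ($366.70)


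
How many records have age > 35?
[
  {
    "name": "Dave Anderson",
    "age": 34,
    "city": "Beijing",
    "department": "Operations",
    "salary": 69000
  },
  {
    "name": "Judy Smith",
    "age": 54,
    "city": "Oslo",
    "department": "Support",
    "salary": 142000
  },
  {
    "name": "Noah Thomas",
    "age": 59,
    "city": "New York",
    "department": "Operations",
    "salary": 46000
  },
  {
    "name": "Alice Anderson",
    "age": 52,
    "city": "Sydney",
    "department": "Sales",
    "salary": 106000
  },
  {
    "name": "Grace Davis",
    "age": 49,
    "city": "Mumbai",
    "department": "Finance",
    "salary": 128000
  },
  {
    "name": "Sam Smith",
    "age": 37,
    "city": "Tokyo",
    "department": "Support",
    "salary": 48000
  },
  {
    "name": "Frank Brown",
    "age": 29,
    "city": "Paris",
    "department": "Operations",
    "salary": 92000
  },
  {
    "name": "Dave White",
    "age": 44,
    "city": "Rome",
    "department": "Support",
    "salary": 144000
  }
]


Data: 8 records
Condition: age > 35

Checking each record:
  Dave Anderson: 34
  Judy Smith: 54 MATCH
  Noah Thomas: 59 MATCH
  Alice Anderson: 52 MATCH
  Grace Davis: 49 MATCH
  Sam Smith: 37 MATCH
  Frank Brown: 29
  Dave White: 44 MATCH

Count: 6

6


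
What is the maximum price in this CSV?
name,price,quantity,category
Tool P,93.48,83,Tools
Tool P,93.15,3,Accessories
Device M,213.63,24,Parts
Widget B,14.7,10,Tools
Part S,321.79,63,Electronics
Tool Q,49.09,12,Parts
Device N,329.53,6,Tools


Computing maximum price:
Values: [93.48, 93.15, 213.63, 14.7, 321.79, 49.09, 329.53]
Max = 329.53

329.53


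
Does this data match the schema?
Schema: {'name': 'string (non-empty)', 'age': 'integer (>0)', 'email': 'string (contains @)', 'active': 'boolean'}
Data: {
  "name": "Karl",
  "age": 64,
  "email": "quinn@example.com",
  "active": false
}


Validating each field against schema:
  name: OK (non-empty string)
  age: OK (positive integer)
  email: OK (string with @)
  active: OK (boolean)

Result: VALID

VALID


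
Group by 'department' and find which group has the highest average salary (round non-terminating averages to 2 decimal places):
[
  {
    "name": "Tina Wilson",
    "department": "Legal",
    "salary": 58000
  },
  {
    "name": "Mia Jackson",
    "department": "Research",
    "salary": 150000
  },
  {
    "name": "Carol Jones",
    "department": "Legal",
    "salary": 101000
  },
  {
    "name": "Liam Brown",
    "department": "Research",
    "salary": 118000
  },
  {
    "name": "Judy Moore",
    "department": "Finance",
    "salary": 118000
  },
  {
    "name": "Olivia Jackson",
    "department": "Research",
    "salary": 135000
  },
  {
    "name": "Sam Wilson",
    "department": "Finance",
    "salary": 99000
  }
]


Group by: department

Groups:
  Finance: 2 people, avg salary = 217000/2 = $108500
  Legal: 2 people, avg salary = 159000/2 = $79500
  Research: 3 people, avg salary = 403000/3 ≈ $134333.33

Highest average salary: Research (≈$134333.33)

Research (≈$134333.33)


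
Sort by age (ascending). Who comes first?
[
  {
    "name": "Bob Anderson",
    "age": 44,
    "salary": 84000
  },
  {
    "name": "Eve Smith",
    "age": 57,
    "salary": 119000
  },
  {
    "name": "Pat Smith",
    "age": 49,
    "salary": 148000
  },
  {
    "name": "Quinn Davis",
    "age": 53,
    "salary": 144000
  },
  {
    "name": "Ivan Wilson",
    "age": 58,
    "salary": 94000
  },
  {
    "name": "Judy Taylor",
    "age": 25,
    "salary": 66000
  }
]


Sort by: age (ascending)

Sorted order:
  1. Judy Taylor (age = 25)
  2. Bob Anderson (age = 44)
  3. Pat Smith (age = 49)
  4. Quinn Davis (age = 53)
  5. Eve Smith (age = 57)
  6. Ivan Wilson (age = 58)

First: Judy Taylor

Judy Taylor


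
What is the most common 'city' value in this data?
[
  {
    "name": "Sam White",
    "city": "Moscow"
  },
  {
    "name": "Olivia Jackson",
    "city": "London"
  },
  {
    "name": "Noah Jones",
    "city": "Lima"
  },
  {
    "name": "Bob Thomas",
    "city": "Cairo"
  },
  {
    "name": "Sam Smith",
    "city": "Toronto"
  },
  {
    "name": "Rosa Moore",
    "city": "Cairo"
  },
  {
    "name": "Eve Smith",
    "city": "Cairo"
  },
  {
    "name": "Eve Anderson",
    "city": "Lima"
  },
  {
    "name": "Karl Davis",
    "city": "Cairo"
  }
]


Counting 'city' values across 9 records:

  Cairo: 4 ####
  Lima: 2 ##
  Moscow: 1 #
  London: 1 #
  Toronto: 1 #

Most common: Cairo (4 times)

Cairo (4 times)


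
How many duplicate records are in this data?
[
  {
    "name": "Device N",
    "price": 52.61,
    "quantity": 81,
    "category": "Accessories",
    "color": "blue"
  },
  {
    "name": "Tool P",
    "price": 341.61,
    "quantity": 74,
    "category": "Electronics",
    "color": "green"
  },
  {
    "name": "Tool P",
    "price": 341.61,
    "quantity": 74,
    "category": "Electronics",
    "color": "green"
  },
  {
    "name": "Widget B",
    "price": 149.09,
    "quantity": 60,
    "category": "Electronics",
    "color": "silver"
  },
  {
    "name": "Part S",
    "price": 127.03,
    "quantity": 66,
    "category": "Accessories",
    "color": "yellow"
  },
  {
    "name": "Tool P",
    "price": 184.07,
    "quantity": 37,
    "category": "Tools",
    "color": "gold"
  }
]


Checking 6 records for duplicates:

  Row 1: Device N ($52.61, qty 81)
  Row 2: Tool P ($341.61, qty 74)
  Row 3: Tool P ($341.61, qty 74) <-- DUPLICATE
  Row 4: Widget B ($149.09, qty 60)
  Row 5: Part S ($127.03, qty 66)
  Row 6: Tool P ($184.07, qty 37)

Duplicates found: 1
Unique records: 5

1 duplicates, 5 unique


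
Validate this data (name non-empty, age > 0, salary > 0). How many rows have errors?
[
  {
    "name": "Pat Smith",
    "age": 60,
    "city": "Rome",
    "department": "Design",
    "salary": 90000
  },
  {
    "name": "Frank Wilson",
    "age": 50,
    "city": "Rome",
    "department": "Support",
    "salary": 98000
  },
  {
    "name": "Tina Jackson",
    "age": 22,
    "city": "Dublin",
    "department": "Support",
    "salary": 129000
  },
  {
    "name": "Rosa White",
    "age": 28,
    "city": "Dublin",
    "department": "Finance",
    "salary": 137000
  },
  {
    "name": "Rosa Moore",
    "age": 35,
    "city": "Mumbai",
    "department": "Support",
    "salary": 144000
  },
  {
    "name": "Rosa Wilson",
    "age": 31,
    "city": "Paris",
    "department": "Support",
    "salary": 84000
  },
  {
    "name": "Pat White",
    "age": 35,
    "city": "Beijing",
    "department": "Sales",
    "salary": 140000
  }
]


Validating 7 records:
Rules: name non-empty, age > 0, salary > 0

  Row 1 (Pat Smith): OK
  Row 2 (Frank Wilson): OK
  Row 3 (Tina Jackson): OK
  Row 4 (Rosa White): OK
  Row 5 (Rosa Moore): OK
  Row 6 (Rosa Wilson): OK
  Row 7 (Pat White): OK

Total errors: 0

0 errors


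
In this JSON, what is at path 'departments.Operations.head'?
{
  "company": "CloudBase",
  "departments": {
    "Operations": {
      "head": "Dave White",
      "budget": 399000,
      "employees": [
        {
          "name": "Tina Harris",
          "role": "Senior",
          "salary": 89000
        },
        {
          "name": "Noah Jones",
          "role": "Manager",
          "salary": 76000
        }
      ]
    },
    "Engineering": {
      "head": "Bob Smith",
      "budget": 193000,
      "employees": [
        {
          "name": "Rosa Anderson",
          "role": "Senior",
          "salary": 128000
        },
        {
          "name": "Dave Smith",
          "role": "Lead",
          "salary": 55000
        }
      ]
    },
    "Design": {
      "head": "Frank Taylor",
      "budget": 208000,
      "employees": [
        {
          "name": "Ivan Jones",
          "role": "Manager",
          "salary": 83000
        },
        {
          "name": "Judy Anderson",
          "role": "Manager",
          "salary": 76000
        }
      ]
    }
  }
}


Path: departments.Operations.head

Navigate:
  -> departments
  -> Operations
  -> head = 'Dave White'

Dave White


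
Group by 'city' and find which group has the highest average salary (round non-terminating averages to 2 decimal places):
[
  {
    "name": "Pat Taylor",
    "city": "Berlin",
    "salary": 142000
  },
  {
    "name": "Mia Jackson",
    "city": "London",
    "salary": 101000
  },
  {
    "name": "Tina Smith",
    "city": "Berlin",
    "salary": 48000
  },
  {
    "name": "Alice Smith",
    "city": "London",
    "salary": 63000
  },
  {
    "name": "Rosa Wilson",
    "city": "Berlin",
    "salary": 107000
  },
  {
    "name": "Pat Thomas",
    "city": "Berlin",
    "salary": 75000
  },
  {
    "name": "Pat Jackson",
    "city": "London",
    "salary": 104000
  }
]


Group by: city

Groups:
  Berlin: 4 people, avg salary = 372000/4 = $93000
  London: 3 people, avg salary = 268000/3 ≈ $89333.33

Highest average salary: Berlin ($93000)

Berlin ($93000)


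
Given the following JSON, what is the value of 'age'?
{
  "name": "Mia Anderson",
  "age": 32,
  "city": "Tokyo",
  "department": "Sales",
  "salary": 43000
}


Looking up field 'age'
Value: 32

32


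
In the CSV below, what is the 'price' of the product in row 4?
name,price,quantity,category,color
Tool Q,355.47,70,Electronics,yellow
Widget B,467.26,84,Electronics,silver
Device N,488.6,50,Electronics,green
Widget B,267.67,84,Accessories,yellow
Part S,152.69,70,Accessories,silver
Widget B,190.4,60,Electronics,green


Query: Row 4 ('Widget B'), column 'price'
Value: 267.67

267.67


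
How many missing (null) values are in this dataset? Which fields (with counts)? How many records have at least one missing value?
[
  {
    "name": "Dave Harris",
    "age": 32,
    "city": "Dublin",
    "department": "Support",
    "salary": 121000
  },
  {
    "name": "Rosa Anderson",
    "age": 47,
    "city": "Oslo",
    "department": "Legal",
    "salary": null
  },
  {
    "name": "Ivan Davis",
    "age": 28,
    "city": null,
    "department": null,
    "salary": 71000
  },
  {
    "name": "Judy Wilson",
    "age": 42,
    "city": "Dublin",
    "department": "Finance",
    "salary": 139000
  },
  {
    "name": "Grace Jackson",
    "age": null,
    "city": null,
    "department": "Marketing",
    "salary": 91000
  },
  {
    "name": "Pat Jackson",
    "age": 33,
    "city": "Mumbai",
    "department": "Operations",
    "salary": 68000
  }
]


Checking for missing (null) values in 6 records:

  Dave Harris: complete
  Rosa Anderson: salary
  Ivan Davis: city, department
  Judy Wilson: complete
  Grace Jackson: age, city
  Pat Jackson: complete

Per field:
  name: 0 missing
  age: 1 missing
  city: 2 missing
  department: 1 missing
  salary: 1 missing

Total missing values: 5
Records with any missing: 3

5 missing values (age: 1, city: 2, department: 1, salary: 1); 3 incomplete records


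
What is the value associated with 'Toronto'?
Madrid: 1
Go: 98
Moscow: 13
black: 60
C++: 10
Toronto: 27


Looking up key 'Toronto'
Value: 27

27


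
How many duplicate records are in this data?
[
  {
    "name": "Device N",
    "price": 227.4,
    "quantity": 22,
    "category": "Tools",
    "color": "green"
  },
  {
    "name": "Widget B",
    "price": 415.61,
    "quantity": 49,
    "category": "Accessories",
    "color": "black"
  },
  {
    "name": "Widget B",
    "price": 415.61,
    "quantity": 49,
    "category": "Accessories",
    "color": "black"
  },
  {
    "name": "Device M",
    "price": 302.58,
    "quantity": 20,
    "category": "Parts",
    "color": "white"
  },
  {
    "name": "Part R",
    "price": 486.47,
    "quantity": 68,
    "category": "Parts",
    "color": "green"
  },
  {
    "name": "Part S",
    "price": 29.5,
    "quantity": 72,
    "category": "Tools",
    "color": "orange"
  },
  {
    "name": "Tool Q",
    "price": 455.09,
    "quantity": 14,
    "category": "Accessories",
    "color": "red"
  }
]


Checking 7 records for duplicates:

  Row 1: Device N ($227.4, qty 22)
  Row 2: Widget B ($415.61, qty 49)
  Row 3: Widget B ($415.61, qty 49) <-- DUPLICATE
  Row 4: Device M ($302.58, qty 20)
  Row 5: Part R ($486.47, qty 68)
  Row 6: Part S ($29.5, qty 72)
  Row 7: Tool Q ($455.09, qty 14)

Duplicates found: 1
Unique records: 6

1 duplicates, 6 unique


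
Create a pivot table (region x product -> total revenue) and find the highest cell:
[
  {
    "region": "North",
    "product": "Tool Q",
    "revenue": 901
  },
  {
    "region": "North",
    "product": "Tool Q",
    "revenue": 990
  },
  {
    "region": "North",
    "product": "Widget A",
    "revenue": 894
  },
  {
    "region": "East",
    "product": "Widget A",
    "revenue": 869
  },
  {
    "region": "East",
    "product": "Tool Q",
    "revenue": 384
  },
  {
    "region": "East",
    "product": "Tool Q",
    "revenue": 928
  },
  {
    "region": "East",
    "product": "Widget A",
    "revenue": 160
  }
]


Pivot: region (rows) x product (columns) -> total revenue

     Tool Q        Widget A    
East          1312          1029  
North         1891           894  

Highest: North / Tool Q = $1891

North / Tool Q = $1891


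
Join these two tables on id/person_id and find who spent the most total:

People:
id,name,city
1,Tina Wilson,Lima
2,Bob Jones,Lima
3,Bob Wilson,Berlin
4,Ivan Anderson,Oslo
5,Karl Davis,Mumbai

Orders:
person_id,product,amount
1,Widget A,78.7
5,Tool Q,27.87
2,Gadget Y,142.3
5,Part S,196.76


Join on: people.id = orders.person_id

Joined rows:
  Tina Wilson (Lima) bought Widget A for $78.7
  Karl Davis (Mumbai) bought Tool Q for $27.87
  Bob Jones (Lima) bought Gadget Y for $142.3
  Karl Davis (Mumbai) bought Part S for $196.76

Total per person:
  Karl Davis: $224.63
  Bob Jones: $142.30
  Tina Wilson: $78.70

Top spender: Karl Davis ($224.63)

Karl Davis ($224.63)


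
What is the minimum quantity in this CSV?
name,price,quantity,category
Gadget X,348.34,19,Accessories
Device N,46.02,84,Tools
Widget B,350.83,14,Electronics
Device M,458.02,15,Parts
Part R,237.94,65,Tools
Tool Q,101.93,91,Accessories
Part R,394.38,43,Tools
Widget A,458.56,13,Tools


Computing minimum quantity:
Values: [19, 84, 14, 15, 65, 91, 43, 13]
Min = 13

13


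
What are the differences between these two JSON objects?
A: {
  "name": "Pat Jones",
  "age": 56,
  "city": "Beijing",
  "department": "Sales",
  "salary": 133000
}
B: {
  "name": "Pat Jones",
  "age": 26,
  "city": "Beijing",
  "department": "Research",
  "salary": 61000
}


Comparing each field (in key order):
  name: same
  age: DIFFERENT
  city: same
  department: DIFFERENT
  salary: DIFFERENT
Differences:
  age: 56 -> 26
  department: Sales -> Research
  salary: 133000 -> 61000

3 field(s) changed

3 changes: age, department, salary


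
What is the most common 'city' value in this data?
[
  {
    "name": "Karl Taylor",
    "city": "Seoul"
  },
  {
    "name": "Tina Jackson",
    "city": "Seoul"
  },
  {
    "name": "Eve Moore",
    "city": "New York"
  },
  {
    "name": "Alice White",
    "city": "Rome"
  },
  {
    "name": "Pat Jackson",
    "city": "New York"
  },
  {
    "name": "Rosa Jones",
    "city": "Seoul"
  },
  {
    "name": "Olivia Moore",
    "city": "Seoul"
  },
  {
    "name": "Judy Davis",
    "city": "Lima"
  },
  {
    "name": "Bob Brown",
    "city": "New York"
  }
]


Counting 'city' values across 9 records:

  Seoul: 4 ####
  New York: 3 ###
  Rome: 1 #
  Lima: 1 #

Most common: Seoul (4 times)

Seoul (4 times)


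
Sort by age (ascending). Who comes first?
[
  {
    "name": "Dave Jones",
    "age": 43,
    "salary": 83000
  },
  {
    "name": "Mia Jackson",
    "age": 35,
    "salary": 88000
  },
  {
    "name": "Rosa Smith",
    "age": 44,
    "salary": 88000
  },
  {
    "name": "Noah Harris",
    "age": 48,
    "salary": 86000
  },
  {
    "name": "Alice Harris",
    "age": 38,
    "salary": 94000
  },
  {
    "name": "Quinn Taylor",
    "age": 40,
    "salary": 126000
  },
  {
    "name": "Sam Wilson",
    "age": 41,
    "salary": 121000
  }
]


Sort by: age (ascending)

Sorted order:
  1. Mia Jackson (age = 35)
  2. Alice Harris (age = 38)
  3. Quinn Taylor (age = 40)
  4. Sam Wilson (age = 41)
  5. Dave Jones (age = 43)
  6. Rosa Smith (age = 44)
  7. Noah Harris (age = 48)

First: Mia Jackson

Mia Jackson


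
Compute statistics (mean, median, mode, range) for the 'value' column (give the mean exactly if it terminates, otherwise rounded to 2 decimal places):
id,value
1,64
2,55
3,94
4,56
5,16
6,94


Data: [64, 55, 94, 56, 16, 94]
Count: 6
Sum: 379
Mean: 379/6 ≈ 63.17 (rounded to 2 decimal places)
Sorted: [16, 55, 56, 64, 94, 94]
Median: 60.0
Mode: 94 (2 times)
Range: 94 - 16 = 78
Min: 16, Max: 94

mean≈63.17, median=60.0, mode=94, range=78


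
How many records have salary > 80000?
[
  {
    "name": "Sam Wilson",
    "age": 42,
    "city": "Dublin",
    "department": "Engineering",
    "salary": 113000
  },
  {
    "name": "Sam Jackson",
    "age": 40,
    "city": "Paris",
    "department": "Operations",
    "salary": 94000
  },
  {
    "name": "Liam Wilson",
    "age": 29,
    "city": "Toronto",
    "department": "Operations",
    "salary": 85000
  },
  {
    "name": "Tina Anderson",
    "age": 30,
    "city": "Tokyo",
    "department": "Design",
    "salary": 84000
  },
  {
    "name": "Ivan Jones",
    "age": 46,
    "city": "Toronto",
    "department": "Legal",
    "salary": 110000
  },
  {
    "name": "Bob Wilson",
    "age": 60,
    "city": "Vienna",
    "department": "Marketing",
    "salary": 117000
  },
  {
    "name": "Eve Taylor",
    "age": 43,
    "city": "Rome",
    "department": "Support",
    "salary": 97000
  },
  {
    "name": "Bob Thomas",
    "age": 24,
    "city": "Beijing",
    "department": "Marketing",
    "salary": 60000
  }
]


Data: 8 records
Condition: salary > 80000

Checking each record:
  Sam Wilson: 113000 MATCH
  Sam Jackson: 94000 MATCH
  Liam Wilson: 85000 MATCH
  Tina Anderson: 84000 MATCH
  Ivan Jones: 110000 MATCH
  Bob Wilson: 117000 MATCH
  Eve Taylor: 97000 MATCH
  Bob Thomas: 60000

Count: 7

7


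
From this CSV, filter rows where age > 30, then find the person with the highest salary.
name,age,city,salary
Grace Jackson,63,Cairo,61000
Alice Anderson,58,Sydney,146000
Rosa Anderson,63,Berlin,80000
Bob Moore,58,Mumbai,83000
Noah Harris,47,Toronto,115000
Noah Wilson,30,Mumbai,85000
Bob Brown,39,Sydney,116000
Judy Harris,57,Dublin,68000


Filter: age > 30
Sort by: salary (descending)

Filtered records (7):
  Alice Anderson, age 58, salary $146000
  Bob Brown, age 39, salary $116000
  Noah Harris, age 47, salary $115000
  Bob Moore, age 58, salary $83000
  Rosa Anderson, age 63, salary $80000
  Judy Harris, age 57, salary $68000
  Grace Jackson, age 63, salary $61000

Highest salary: Alice Anderson ($146000)

Alice Anderson


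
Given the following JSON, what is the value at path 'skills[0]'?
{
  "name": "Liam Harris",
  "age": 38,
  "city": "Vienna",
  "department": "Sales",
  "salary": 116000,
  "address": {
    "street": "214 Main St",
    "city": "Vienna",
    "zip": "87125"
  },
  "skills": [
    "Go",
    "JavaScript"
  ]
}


Query: skills[0]
Path: skills -> first element
Value: Go

Go


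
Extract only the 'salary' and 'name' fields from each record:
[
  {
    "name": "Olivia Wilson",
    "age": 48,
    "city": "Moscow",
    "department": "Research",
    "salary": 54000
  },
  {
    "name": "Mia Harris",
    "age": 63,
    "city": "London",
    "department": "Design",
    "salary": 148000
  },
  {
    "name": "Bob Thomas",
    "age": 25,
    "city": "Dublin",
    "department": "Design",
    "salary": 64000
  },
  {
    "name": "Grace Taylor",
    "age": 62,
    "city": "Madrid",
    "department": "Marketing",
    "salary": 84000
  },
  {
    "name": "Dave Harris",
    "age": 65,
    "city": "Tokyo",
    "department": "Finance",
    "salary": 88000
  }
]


Original: 5 records with fields: name, age, city, department, salary
Keep: ['salary', 'name']
Drop: ['age', 'city', 'department']
Result: 5 records, 2 fields each

[
  {
    "salary": 54000,
    "name": "Olivia Wilson"
  },
  {
    "salary": 148000,
    "name": "Mia Harris"
  },
  {
    "salary": 64000,
    "name": "Bob Thomas"
  },
  {
    "salary": 84000,
    "name": "Grace Taylor"
  },
  {
    "salary": 88000,
    "name": "Dave Harris"
  }
]


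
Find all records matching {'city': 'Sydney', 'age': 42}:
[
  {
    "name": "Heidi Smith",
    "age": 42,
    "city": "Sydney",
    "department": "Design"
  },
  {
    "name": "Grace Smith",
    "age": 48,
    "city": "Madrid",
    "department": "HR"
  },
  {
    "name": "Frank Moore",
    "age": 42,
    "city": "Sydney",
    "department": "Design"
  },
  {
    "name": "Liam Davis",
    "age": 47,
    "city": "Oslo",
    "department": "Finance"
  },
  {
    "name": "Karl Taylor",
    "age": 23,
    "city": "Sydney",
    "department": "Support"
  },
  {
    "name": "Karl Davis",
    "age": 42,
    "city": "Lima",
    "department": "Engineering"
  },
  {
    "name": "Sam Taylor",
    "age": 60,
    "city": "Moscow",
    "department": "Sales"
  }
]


Search criteria: {'city': 'Sydney', 'age': 42}

Checking 7 records:
  Heidi Smith: {city: Sydney, age: 42} <-- MATCH
  Grace Smith: {city: Madrid, age: 48}
  Frank Moore: {city: Sydney, age: 42} <-- MATCH
  Liam Davis: {city: Oslo, age: 47}
  Karl Taylor: {city: Sydney, age: 23}
  Karl Davis: {city: Lima, age: 42}
  Sam Taylor: {city: Moscow, age: 60}

Matches: ["Heidi Smith", "Frank Moore"]

["Heidi Smith", "Frank Moore"]


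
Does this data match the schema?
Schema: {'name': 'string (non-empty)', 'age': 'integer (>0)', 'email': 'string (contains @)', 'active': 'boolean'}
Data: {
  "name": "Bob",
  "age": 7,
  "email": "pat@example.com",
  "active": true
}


Validating each field against schema:
  name: OK (non-empty string)
  age: OK (positive integer)
  email: OK (string with @)
  active: OK (boolean)

Result: VALID

VALID


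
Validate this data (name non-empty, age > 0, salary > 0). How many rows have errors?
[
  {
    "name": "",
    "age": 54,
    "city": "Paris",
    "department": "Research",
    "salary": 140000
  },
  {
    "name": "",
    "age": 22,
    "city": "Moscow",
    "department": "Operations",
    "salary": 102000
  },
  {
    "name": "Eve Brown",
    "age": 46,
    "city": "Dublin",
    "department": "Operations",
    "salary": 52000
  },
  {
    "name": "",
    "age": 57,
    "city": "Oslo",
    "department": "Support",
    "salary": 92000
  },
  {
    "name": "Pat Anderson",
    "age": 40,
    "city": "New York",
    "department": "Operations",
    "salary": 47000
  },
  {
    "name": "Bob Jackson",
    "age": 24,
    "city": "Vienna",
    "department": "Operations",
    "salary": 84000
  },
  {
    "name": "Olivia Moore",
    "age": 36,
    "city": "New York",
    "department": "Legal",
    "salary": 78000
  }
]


Validating 7 records:
Rules: name non-empty, age > 0, salary > 0

  Row 1 (???): empty name
  Row 2 (???): empty name
  Row 3 (Eve Brown): OK
  Row 4 (???): empty name
  Row 5 (Pat Anderson): OK
  Row 6 (Bob Jackson): OK
  Row 7 (Olivia Moore): OK

Total errors: 3

3 errors


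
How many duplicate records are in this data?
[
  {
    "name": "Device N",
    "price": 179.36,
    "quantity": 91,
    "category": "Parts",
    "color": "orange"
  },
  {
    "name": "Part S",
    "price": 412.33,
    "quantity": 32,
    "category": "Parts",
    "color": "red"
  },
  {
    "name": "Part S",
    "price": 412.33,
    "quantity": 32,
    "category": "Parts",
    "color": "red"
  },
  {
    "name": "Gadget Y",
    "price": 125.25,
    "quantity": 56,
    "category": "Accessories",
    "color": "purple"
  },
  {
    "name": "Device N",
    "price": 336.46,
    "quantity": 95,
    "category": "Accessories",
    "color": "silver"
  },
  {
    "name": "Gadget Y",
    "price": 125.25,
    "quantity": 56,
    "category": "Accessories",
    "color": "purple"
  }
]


Checking 6 records for duplicates:

  Row 1: Device N ($179.36, qty 91)
  Row 2: Part S ($412.33, qty 32)
  Row 3: Part S ($412.33, qty 32) <-- DUPLICATE
  Row 4: Gadget Y ($125.25, qty 56)
  Row 5: Device N ($336.46, qty 95)
  Row 6: Gadget Y ($125.25, qty 56) <-- DUPLICATE

Duplicates found: 2
Unique records: 4

2 duplicates, 4 unique


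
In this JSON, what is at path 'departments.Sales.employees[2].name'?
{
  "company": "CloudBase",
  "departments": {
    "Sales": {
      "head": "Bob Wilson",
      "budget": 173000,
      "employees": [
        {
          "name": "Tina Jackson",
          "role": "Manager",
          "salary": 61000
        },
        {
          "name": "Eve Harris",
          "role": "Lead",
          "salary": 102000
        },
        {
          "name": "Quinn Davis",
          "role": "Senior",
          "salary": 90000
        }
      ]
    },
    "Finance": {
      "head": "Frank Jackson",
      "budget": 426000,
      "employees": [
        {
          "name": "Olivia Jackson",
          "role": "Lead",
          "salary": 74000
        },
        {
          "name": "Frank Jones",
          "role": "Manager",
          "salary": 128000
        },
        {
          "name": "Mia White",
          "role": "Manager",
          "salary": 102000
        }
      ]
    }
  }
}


Path: departments.Sales.employees[2].name

Navigate:
  -> departments
  -> Sales
  -> employees[2].name = 'Quinn Davis'

Quinn Davis


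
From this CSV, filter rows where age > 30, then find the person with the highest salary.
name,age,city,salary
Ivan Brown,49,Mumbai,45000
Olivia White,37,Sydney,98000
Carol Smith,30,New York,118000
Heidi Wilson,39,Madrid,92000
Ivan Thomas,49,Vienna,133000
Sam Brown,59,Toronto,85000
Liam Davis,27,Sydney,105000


Filter: age > 30
Sort by: salary (descending)

Filtered records (5):
  Ivan Thomas, age 49, salary $133000
  Olivia White, age 37, salary $98000
  Heidi Wilson, age 39, salary $92000
  Sam Brown, age 59, salary $85000
  Ivan Brown, age 49, salary $45000

Highest salary: Ivan Thomas ($133000)

Ivan Thomas


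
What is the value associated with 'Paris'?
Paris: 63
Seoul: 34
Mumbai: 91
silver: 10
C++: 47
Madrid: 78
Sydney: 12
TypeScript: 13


Looking up key 'Paris'
Value: 63

63


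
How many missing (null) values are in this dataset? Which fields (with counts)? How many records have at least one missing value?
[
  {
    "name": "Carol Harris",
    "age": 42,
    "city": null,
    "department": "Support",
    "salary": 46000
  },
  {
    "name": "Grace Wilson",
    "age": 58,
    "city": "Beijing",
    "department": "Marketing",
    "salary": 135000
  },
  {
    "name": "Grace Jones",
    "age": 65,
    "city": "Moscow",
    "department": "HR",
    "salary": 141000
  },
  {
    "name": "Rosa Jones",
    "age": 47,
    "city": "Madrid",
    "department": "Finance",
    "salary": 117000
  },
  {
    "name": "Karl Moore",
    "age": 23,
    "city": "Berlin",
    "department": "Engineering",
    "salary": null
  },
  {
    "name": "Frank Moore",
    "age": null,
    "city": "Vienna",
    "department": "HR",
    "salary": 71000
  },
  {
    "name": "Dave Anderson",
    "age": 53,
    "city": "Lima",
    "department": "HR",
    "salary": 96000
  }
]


Checking for missing (null) values in 7 records:

  Carol Harris: city
  Grace Wilson: complete
  Grace Jones: complete
  Rosa Jones: complete
  Karl Moore: salary
  Frank Moore: age
  Dave Anderson: complete

Per field:
  name: 0 missing
  age: 1 missing
  city: 1 missing
  department: 0 missing
  salary: 1 missing

Total missing values: 3
Records with any missing: 3

3 missing values (age: 1, city: 1, salary: 1); 3 incomplete records


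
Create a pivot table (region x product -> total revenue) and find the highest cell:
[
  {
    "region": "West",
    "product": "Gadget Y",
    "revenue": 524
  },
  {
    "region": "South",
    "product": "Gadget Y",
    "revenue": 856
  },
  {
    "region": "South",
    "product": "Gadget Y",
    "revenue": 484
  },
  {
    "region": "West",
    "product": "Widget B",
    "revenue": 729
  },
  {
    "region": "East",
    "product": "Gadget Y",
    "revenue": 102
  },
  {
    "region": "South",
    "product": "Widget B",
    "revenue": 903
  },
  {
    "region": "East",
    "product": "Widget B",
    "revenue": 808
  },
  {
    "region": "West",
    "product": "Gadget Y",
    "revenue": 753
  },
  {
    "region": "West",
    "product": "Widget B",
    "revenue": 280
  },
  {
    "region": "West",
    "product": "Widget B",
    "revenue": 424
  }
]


Pivot: region (rows) x product (columns) -> total revenue

     Gadget Y      Widget B    
East           102           808  
South         1340           903  
West          1277          1433  

Highest: West / Widget B = $1433

West / Widget B = $1433


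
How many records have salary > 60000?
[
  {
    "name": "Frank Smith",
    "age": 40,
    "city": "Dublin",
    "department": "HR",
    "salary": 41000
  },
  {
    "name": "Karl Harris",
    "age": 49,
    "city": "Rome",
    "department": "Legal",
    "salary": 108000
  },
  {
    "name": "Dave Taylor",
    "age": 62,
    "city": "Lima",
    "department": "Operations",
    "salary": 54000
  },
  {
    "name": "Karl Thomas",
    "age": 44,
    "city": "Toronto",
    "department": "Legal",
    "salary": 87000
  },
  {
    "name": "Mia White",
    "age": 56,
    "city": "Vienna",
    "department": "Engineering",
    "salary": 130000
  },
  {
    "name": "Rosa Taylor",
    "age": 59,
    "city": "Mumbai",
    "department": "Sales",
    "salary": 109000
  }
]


Data: 6 records
Condition: salary > 60000

Checking each record:
  Frank Smith: 41000
  Karl Harris: 108000 MATCH
  Dave Taylor: 54000
  Karl Thomas: 87000 MATCH
  Mia White: 130000 MATCH
  Rosa Taylor: 109000 MATCH

Count: 4

4
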